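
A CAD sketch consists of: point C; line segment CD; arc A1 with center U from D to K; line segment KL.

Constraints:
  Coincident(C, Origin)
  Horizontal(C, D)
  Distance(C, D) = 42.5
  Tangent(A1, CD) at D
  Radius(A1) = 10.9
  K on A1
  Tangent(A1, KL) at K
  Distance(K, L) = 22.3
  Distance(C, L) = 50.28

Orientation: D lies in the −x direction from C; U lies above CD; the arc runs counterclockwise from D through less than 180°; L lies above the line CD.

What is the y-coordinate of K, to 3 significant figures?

13.0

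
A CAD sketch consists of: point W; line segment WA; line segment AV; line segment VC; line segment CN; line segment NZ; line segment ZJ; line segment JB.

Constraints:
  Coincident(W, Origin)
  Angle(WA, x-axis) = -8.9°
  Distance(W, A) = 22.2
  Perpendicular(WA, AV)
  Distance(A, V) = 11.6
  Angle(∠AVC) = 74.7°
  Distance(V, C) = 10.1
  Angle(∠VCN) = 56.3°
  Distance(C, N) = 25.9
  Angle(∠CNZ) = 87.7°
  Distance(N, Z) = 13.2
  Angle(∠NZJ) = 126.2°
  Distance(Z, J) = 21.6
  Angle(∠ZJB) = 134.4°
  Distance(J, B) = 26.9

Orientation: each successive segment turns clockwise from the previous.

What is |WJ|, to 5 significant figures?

41.628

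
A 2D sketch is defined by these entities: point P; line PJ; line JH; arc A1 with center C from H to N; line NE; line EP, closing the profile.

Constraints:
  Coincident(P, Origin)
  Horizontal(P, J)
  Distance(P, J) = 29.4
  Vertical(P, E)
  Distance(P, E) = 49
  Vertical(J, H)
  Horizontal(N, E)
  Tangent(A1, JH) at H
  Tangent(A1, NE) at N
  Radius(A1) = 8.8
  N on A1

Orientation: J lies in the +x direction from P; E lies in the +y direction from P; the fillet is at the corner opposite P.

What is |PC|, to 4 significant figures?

45.17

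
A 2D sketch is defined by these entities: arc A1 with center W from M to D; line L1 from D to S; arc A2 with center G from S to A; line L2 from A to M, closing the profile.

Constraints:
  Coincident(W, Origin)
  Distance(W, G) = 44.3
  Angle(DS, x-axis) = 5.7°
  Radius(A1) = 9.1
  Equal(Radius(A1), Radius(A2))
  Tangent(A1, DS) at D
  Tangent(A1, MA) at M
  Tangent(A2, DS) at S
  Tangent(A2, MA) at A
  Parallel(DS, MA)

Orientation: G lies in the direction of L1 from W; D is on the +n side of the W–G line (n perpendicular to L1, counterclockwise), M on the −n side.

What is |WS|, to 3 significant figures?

45.2

The slot axis is L1's direction at 5.7°, so u = (cos 5.7°, sin 5.7°) = (0.995, 0.0993) and n = (−sin 5.7°, cos 5.7°) = (-0.0993, 0.995). W is at the origin and G lies 44.3 along u from W, so G = 44.3·u = (44.1, 4.40). Tangency of A1 to both parallel lines with radius 9.1 puts D and M at W ± 9.1·n: D = (-0.904, 9.06), M = (0.904, -9.06). Equal radii place S and A the same way about G: S = G + 9.1·n = (43.2, 13.5), A = G − 9.1·n = (45.0, -4.66). Then |WS| = |S − W| = 45.2.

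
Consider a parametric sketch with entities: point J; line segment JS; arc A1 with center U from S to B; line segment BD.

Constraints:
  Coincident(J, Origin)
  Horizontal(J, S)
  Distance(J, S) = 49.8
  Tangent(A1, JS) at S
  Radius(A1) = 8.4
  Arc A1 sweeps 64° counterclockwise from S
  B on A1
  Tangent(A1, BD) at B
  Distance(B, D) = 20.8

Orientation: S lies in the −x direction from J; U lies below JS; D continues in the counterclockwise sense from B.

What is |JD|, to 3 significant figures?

70.5

J is at the origin; JS is horizontal with |JS| = 49.8 and S on the −x side, so S = (-49.8, 0.00). Tangency of A1 to JS means the radius US is perpendicular to JS, so U = S + (0, -8.4) = (-49.8, -8.40). On A1, S sits at bearing 90° from U; a 64° counterclockwise sweep puts B at bearing 154°, so B = U + 8.4·(cos 154°, sin 154°) = (-57.3, -4.72). Since A1 is tangent to BD there, UB ⟂ BD, so BD runs along (−sin 154°, cos 154°); with |BD| = 20.8, D = (-66.5, -23.4). Then |JD| = |D − J| = 70.5.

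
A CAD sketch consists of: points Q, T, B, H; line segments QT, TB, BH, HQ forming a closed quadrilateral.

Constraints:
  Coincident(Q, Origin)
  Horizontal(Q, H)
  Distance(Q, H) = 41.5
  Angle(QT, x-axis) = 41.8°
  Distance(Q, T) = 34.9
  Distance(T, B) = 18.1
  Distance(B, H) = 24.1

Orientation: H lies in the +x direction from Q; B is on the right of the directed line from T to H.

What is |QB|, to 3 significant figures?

19.6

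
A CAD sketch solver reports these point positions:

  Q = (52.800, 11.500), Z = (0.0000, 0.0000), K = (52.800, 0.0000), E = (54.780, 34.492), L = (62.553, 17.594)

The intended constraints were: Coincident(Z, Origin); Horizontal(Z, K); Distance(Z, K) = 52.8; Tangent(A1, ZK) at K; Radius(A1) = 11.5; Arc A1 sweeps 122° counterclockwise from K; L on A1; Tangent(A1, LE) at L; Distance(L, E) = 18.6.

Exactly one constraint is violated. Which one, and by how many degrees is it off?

Tangent(A1, LE) at L — off by 7.30°.

Z = (0.00, 0.00) ✓; Z.y = 0.00, K.y = 0.00 ✓; |ZK| = 52.80 ✓; ∠(QK, KZ) = 90.00° ✓; |QK| = 11.50 ✓; bearing(Q→L) − bearing(Q→K) = 122.0° ✓; |QL| = 11.50 ✓; ∠(QL, LE) = 97.30° ✗; |LE| = 18.60 ✓.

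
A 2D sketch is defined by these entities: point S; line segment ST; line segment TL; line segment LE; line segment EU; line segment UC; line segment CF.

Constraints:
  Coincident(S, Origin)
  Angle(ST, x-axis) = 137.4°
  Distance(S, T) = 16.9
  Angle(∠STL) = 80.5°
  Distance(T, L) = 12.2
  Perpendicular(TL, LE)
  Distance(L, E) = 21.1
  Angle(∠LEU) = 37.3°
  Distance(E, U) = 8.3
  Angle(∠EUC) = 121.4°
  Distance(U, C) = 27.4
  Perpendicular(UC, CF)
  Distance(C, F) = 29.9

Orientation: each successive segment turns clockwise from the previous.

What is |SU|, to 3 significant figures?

4.89

S is at the origin; ST runs at 137.4° with length 16.9, so T = (-12.4, 11.4). ∠STL = 80.5° gives TL at 37.9° from the x-axis; with |TL| = 12.2, L = (-2.81, 18.9). TL ⟂ LE, so LE runs at -52.1°; with |LE| = 21.1, E = (10.1, 2.28). ∠LEU = 37.3° gives EU at 165° from the x-axis; with |EU| = 8.3, U = (2.12, 4.40). Then |SU| = |U − S| = 4.89.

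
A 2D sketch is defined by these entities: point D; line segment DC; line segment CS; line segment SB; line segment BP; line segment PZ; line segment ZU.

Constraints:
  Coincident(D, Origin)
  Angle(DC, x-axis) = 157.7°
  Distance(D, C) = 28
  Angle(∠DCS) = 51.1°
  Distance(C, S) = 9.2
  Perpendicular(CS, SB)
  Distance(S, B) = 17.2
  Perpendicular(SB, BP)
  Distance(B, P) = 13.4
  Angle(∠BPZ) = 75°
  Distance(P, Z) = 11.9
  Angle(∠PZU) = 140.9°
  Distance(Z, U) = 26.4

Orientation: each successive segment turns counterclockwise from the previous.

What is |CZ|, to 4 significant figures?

5.814

The perpendicularity gives BP at right angles to SB, so BP runs at 106.6°; with |BP| = 13.4, P = (-10.62, 19.56). ∠BPZ = 75.0° gives PZ at -148.4° from the x-axis; with |PZ| = 11.9, Z = (-20.76, 13.33). Then |CZ| = |Z − C| = 5.814.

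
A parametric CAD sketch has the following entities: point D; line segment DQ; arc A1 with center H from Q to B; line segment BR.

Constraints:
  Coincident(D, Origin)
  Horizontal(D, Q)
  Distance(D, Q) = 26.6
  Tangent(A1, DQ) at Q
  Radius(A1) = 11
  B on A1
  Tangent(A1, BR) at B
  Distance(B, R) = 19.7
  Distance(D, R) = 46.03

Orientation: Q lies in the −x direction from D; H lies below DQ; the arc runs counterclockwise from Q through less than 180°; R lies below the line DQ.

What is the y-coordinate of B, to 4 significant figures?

-13.79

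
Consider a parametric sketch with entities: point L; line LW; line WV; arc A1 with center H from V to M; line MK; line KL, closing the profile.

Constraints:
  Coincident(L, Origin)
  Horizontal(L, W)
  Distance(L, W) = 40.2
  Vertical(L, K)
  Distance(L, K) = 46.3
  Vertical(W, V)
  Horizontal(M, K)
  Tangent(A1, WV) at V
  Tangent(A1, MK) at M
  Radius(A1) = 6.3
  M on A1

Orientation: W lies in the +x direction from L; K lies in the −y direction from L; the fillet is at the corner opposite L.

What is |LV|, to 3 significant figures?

56.7

L is at the origin; LW is horizontal with |LW| = 40.2 and W on the +x side, so W = (40.2, 0.00). LK is vertical with |LK| = 46.3 and K on the −y side, so K = (0.00, -46.3). The virtual corner opposite L is at (40.2, -46.3). A1 meets WV tangentially, so HV is at right angles to WV and tangency of A1 to MK means the radius HM is perpendicular to MK, with radius 6.3, so the center H sits 6.3 in from both sides at H = (33.9, -40.0). That places the tangent points at V = (40.2, -40.0) on WV and M = (33.9, -46.3) on MK. Then |LV| = |V − L| = 56.7.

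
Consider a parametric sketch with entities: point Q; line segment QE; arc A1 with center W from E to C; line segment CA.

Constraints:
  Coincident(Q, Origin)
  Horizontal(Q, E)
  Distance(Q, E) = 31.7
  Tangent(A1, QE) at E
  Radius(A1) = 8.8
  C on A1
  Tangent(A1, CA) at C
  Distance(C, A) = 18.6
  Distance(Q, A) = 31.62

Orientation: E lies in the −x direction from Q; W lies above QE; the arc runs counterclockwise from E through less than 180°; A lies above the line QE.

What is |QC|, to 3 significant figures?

24.1

Checks: Q = (0.00, 0.00) ✓; ∠(WE, EQ) = 90.00° ✓; |WE| = 8.800 ✓; |WC| = 8.800 ✓; ∠(WC, CA) = 90.00° ✓; |CA| = 18.60 ✓; |QA| = 31.62 ✓.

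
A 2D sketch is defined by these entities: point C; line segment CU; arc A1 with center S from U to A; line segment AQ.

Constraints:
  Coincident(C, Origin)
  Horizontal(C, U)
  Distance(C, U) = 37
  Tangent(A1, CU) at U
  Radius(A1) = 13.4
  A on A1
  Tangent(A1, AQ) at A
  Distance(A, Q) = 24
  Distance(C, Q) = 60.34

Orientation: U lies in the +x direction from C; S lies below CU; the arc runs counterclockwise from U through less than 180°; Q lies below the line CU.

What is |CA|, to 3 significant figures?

36.4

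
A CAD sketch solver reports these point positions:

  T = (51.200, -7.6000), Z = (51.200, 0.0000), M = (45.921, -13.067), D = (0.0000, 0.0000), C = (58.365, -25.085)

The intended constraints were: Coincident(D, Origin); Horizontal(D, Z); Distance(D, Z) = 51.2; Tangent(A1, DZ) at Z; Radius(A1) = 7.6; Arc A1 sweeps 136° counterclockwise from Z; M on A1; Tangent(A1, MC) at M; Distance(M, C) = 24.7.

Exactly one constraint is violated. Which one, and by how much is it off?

Distance(M, C) = 24.7 — off by 7.40.

D = (0.00, 0.00) ✓; D.y = 0.00, Z.y = 0.00 ✓; |DZ| = 51.20 ✓; ∠(TZ, ZD) = 90.00° ✓; |TZ| = 7.600 ✓; bearing(T→M) − bearing(T→Z) = 136.0° ✓; |TM| = 7.600 ✓; ∠(TM, MC) = 90.00° ✓; |MC| = 17.30 ✗.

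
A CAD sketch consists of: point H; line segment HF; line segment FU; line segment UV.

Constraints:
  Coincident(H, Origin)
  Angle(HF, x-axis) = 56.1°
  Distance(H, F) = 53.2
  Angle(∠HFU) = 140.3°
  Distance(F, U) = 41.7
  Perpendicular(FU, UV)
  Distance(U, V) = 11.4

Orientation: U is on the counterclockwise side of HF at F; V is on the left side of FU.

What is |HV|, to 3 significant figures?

85.7

H is at the origin; HF runs at 56.1° with length 53.2, so F = 53.2·(cos 56.1°, sin 56.1°) = (29.7, 44.2). ∠HFU = 140.3°, so FU runs at 56.1° + (180° − 140.3°) = 95.8° from the x-axis; with |FU| = 41.7, U = F + 41.7·(cos 95.8°, sin 95.8°) = (25.5, 85.6). FU ⟂ UV; with |UV| = 11.4 on the left of FU, V = U + 11.4·(-0.995, -0.101) = (14.1, 84.5). Then |HV| = |V − H| = 85.7.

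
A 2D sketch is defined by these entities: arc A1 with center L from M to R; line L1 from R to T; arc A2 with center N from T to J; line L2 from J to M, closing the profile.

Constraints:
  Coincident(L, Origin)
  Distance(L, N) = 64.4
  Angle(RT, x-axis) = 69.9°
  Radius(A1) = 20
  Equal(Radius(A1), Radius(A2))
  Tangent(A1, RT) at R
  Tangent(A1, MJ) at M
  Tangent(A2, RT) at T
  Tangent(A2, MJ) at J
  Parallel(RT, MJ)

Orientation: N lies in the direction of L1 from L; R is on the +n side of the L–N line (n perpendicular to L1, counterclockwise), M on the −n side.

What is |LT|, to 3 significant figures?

67.4

Tangency of A1 to both parallel lines with radius 20.0 puts R and M at L ± 20.0·n: R = (-18.8, 6.87), M = (18.8, -6.87). Equal radii place T and J the same way about N: T = N + 20.0·n = (3.35, 67.4), J = N − 20.0·n = (40.9, 53.6). Then |LT| = |T − L| = 67.4.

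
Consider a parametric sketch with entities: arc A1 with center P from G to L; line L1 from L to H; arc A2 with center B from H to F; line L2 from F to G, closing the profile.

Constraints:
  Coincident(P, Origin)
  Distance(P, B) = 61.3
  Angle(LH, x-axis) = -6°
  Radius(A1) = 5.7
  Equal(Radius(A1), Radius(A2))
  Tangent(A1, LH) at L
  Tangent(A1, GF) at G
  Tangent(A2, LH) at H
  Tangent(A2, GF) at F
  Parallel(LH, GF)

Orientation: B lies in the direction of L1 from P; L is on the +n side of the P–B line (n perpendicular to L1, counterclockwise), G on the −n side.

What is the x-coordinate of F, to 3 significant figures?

60.4

The slot axis is L1's direction at -6.0°, so u = (cos -6.0°, sin -6.0°) = (0.995, -0.105) and n = (−sin -6.0°, cos -6.0°) = (0.105, 0.995). P is at the origin and B lies 61.3 along u from P, so B = 61.3·u = (61.0, -6.41). Tangency of A1 to both parallel lines with radius 5.7 puts L and G at P ± 5.7·n: L = (0.596, 5.67), G = (-0.596, -5.67). Equal radii place H and F the same way about B: H = B + 5.7·n = (61.6, -0.739), F = B − 5.7·n = (60.4, -12.1). So F.x = 60.4.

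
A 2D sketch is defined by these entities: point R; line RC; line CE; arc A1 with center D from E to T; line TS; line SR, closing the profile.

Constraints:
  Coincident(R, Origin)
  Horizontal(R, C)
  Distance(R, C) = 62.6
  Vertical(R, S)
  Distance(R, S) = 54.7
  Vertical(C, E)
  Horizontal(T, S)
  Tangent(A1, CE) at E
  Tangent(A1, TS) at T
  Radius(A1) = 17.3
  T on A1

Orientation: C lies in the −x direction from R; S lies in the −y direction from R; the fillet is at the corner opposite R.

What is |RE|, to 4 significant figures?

72.92

The virtual corner opposite R is at (-62.60, -54.70). The tangent condition forces DE to be normal to CE and the tangent condition forces DT to be normal to TS, with radius 17.3, so the center D sits 17.3 in from both sides at D = (-45.30, -37.40). That places the tangent points at E = (-62.60, -37.40) on CE and T = (-45.30, -54.70) on TS. Then |RE| = |E − R| = 72.92.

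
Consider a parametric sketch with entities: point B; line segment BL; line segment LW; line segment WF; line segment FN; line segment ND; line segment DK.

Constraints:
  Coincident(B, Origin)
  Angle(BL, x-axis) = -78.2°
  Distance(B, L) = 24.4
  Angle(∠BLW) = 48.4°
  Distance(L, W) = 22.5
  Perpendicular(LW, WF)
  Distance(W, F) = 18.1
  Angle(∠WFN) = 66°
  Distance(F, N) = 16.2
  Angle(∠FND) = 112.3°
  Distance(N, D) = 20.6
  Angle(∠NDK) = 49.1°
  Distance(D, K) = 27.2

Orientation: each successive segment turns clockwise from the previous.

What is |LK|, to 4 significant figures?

29.83

B is at the origin; BL runs at -78.2° with length 24.4, so L = (4.990, -23.88). ∠BLW = 48.4° gives LW at 150.2° from the x-axis; with |LW| = 22.5, W = (-14.54, -12.70). LW is perpendicular to WF, so WF runs at 60.20°; with |WF| = 18.1, F = (-5.540, 3.004). ∠WFN = 66.0° gives FN at -53.80° from the x-axis; with |FN| = 16.2, N = (4.028, -10.07). ∠FND = 112.3° gives ND at -121.5° from the x-axis; with |ND| = 20.6, D = (-6.735, -27.63). ∠NDK = 49.1° gives DK at 107.6° from the x-axis; with |DK| = 27.2, K = (-14.96, -1.706). Then |LK| = |K − L| = 29.83.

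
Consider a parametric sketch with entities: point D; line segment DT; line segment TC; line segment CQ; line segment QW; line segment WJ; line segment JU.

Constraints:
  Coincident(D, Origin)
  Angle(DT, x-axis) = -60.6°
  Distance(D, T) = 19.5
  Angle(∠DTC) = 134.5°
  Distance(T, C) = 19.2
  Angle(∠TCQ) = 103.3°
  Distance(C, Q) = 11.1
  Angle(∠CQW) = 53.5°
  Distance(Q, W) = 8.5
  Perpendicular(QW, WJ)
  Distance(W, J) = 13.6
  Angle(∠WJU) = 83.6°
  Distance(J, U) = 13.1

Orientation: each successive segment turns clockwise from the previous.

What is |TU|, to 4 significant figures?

30.72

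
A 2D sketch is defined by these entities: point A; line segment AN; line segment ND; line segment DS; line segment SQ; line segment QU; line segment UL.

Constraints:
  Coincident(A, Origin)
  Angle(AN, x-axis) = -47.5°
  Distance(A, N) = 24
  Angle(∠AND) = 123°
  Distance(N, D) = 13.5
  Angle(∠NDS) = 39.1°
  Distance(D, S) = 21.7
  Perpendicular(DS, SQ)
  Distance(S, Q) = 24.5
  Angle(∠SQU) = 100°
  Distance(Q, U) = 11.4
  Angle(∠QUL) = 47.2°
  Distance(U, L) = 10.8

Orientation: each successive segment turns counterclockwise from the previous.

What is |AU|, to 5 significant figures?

34.117

A is at the origin; AN runs at -47.5° with length 24.0, so N = (16.214, -17.695). ∠AND = 123.0° gives ND at 9.5000° from the x-axis; with |ND| = 13.5, D = (29.529, -15.467). ∠NDS = 39.1° gives DS at 150.40° from the x-axis; with |DS| = 21.7, S = (10.661, -4.7480). DS is perpendicular to SQ, so SQ runs at -119.60°; with |SQ| = 24.5, Q = (-1.4406, -26.051). ∠SQU = 100.0° gives QU at -39.600° from the x-axis; with |QU| = 11.4, U = (7.3433, -33.317). Then |AU| = |U − A| = 34.117.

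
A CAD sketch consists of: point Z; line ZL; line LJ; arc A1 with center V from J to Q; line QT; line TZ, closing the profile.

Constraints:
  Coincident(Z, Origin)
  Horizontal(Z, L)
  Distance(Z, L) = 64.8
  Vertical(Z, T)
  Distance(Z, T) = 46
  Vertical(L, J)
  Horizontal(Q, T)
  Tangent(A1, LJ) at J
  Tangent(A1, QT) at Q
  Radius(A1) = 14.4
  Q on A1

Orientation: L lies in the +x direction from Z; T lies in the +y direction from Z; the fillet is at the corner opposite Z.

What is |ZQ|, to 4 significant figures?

68.24

The virtual corner opposite Z is at (64.80, 46.00). Since A1 is tangent to LJ there, VJ ⟂ LJ and since A1 is tangent to QT there, VQ ⟂ QT, with radius 14.4, so the center V sits 14.4 in from both sides at V = (50.40, 31.60). That places the tangent points at J = (64.80, 31.60) on LJ and Q = (50.40, 46.00) on QT. Then |ZQ| = |Q − Z| = 68.24.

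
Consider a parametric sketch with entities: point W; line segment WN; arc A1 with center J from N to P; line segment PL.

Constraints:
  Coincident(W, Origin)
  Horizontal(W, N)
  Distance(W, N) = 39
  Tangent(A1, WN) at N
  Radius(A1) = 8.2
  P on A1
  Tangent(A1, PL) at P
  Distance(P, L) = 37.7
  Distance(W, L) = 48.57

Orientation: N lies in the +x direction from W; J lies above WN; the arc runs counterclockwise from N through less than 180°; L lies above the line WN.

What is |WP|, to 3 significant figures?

47.4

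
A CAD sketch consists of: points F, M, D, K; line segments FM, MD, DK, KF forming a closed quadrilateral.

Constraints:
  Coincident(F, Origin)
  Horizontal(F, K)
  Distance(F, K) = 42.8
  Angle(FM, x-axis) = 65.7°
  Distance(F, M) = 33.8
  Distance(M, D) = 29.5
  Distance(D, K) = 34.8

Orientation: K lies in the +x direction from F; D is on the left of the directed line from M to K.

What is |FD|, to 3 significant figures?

55.4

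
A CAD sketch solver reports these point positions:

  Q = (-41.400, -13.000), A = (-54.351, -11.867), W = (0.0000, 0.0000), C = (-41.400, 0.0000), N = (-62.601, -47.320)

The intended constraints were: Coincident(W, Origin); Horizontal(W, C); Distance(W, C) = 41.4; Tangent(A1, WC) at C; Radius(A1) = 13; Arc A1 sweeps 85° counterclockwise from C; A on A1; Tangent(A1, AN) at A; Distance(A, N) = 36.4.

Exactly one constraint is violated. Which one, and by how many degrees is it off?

Tangent(A1, AN) at A — off by 8.10°.

W = (0.00, 0.00) ✓; W.y = 0.00, C.y = 0.00 ✓; |WC| = 41.40 ✓; ∠(QC, CW) = 90.00° ✓; |QC| = 13.00 ✓; bearing(Q→A) − bearing(Q→C) = 85.00° ✓; |QA| = 13.00 ✓; ∠(QA, AN) = 98.10° ✗; |AN| = 36.40 ✓.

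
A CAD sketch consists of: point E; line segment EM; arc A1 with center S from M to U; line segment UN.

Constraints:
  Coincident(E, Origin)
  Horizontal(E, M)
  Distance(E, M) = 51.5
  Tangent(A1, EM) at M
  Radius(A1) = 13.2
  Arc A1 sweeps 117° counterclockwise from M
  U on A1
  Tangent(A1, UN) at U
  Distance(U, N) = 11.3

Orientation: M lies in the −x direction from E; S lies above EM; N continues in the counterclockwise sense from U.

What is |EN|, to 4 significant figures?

53.57

E is at the origin; EM is horizontal with |EM| = 51.5 and M on the −x side, so M = (-51.50, 0.000). The tangent condition forces SM to be normal to EM, so S = M + (0, 13.2) = (-51.50, 13.20). On A1, M sits at bearing -90° from S; a 117° counterclockwise sweep puts U at bearing 27°, so U = S + 13.2·(cos 27°, sin 27°) = (-39.74, 19.19). The tangent condition forces SU to be normal to UN, so UN runs along (−sin 27°, cos 27°); with |UN| = 11.3, N = (-44.87, 29.26). Then |EN| = |N − E| = 53.57.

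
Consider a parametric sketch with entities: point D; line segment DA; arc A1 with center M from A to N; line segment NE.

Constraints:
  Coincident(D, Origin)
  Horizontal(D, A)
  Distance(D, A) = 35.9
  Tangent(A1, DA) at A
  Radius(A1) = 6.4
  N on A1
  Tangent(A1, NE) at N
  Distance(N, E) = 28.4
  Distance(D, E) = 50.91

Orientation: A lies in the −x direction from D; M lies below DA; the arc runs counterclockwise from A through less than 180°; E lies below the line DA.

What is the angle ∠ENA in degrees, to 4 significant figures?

129.2°

Checks: |MN| = 6.400 ✓; ∠(MN, NE) = 90.00° ✓; |NE| = 28.40 ✓; |DE| = 50.91 ✓.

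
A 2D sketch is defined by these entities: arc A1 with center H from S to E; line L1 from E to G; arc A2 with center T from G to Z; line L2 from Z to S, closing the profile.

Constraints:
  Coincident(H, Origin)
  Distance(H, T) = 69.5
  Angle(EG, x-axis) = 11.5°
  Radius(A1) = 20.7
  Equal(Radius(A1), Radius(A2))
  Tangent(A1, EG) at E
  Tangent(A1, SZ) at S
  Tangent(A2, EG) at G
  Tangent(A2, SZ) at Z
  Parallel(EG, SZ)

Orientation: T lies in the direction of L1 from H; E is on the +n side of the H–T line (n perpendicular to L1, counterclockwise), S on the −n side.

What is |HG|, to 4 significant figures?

72.52

Tangency of A1 to both parallel lines with radius 20.7 puts E and S at H ± 20.7·n: E = (-4.127, 20.28), S = (4.127, -20.28). Equal radii place G and Z the same way about T: G = T + 20.7·n = (63.98, 34.14), Z = T − 20.7·n = (72.23, -6.428). Then |HG| = |G − H| = 72.52.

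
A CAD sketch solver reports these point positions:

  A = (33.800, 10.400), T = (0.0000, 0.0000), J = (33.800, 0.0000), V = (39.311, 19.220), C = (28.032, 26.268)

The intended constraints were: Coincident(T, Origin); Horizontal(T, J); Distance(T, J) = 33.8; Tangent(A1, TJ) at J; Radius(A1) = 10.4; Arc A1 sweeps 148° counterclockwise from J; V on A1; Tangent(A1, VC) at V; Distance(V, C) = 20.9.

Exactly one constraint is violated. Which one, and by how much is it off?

Distance(V, C) = 20.9 — off by 7.60.

T = (0.00, 0.00) ✓; T.y = 0.00, J.y = 0.00 ✓; |TJ| = 33.80 ✓; ∠(AJ, JT) = 90.00° ✓; |AJ| = 10.40 ✓; bearing(A→V) − bearing(A→J) = 148.0° ✓; |AV| = 10.40 ✓; ∠(AV, VC) = 90.00° ✓; |VC| = 13.30 ✗.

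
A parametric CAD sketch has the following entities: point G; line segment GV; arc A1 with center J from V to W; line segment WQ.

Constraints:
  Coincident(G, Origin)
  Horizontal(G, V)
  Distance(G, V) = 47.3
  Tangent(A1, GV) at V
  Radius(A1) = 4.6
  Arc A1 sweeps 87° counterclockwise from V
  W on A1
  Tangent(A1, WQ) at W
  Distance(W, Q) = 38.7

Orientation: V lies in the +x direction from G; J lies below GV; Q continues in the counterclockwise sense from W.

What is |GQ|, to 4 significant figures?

59.20

On A1, V sits at bearing 90° from J; an 87° counterclockwise sweep puts W at bearing 177°, so W = J + 4.6·(cos 177°, sin 177°) = (42.71, -4.359). Tangency of A1 to WQ means the radius JW is perpendicular to WQ, so WQ runs along (−sin 177°, cos 177°); with |WQ| = 38.7, Q = (40.68, -43.01). Then |GQ| = |Q − G| = 59.20.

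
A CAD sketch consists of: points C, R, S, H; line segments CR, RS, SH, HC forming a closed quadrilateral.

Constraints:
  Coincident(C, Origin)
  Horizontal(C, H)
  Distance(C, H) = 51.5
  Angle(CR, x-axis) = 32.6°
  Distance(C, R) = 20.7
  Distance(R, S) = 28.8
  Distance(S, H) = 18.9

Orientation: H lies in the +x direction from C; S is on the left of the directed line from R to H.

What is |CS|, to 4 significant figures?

48.84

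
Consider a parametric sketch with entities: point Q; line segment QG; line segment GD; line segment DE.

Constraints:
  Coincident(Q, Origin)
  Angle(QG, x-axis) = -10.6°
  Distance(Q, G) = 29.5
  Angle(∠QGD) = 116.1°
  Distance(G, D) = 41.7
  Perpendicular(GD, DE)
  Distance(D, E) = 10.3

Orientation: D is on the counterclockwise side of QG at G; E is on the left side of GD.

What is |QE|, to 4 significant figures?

57.03

Q is at the origin; QG runs at -10.6° with length 29.5, so G = 29.5·(cos -10.6°, sin -10.6°) = (29.00, -5.427). ∠QGD = 116.1°, so GD runs at -10.6° + (180° − 116.1°) = 53.30° from the x-axis; with |GD| = 41.7, D = G + 41.7·(cos 53.30°, sin 53.30°) = (53.92, 28.01). GD ⟂ DE; with |DE| = 10.3 on the left of GD, E = D + 10.3·(-0.8018, 0.5976) = (45.66, 34.16). Then |QE| = |E − Q| = 57.03.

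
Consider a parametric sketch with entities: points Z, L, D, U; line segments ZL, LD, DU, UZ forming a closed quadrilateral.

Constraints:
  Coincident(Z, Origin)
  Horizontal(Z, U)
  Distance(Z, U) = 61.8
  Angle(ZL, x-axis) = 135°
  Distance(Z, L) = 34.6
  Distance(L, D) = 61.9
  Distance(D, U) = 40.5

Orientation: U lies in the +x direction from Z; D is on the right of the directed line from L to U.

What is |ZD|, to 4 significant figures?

27.78

Z is at the origin; Z and U share the same y with |ZU| = 61.8 and U in +x, so U = (61.8, 0). ZL runs at 135.0° with |ZL| = 34.6, so L = (-24.47, 24.47). D is determined by |LD| = 61.9 and |DU| = 40.5 together: it lies at the intersection of circle(L, 61.9) and circle(U, 40.5). With |LU| = 89.67, the foot of the radical line on LU is 57.05 from L and the perpendicular offset is √(61.9² − 57.05²) = 24.01. Taking the right-of-LU solution: D = (23.87, -14.20).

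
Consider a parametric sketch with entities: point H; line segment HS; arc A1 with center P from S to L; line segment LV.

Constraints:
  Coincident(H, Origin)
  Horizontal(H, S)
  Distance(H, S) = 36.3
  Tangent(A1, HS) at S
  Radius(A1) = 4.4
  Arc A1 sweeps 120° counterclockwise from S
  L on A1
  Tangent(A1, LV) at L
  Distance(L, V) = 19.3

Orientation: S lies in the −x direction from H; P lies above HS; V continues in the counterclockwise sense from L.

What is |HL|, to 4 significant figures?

33.15

H is at the origin; H and S share the same y with |HS| = 36.3 and S on the −x side, so S = (-36.30, 0.000). The tangent condition forces PS to be normal to HS, so P = S + (0, 4.4) = (-36.30, 4.400). On A1, S sits at bearing -90° from P; a 120° counterclockwise sweep puts L at bearing 30°, so L = P + 4.4·(cos 30°, sin 30°) = (-32.49, 6.600). Then |HL| = |L − H| = 33.15.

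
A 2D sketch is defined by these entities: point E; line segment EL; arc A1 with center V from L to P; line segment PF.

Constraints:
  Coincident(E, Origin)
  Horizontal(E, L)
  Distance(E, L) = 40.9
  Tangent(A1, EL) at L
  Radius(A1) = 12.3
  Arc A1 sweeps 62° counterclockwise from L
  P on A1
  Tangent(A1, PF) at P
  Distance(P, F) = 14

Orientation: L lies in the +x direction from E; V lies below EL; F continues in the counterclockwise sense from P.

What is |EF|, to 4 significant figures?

30.12

E is at the origin; E and L share the same y with |EL| = 40.9 and L on the +x side, so L = (40.90, 0.000). The tangent condition forces VL to be normal to EL, so V = L + (0, -12.3) = (40.90, -12.30). On A1, L sits at bearing 90° from V; a 62° counterclockwise sweep puts P at bearing 152°, so P = V + 12.3·(cos 152°, sin 152°) = (30.04, -6.525). Tangency of A1 to PF means the radius VP is perpendicular to PF, so PF runs along (−sin 152°, cos 152°); with |PF| = 14.0, F = (23.47, -18.89). Then |EF| = |F − E| = 30.12.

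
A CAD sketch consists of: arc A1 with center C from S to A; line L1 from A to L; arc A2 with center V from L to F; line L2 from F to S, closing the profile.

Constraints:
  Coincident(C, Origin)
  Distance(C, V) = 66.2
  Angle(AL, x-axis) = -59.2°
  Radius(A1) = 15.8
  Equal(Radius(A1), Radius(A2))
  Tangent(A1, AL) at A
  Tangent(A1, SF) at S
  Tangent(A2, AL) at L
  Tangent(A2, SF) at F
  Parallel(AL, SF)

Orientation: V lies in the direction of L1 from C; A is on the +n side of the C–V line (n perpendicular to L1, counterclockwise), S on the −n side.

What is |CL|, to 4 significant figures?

68.06

Tangency of A1 to both parallel lines with radius 15.8 puts A and S at C ± 15.8·n: A = (13.57, 8.090), S = (-13.57, -8.090). Equal radii place L and F the same way about V: L = V + 15.8·n = (47.47, -48.77), F = V − 15.8·n = (20.33, -64.95). Then |CL| = |L − C| = 68.06.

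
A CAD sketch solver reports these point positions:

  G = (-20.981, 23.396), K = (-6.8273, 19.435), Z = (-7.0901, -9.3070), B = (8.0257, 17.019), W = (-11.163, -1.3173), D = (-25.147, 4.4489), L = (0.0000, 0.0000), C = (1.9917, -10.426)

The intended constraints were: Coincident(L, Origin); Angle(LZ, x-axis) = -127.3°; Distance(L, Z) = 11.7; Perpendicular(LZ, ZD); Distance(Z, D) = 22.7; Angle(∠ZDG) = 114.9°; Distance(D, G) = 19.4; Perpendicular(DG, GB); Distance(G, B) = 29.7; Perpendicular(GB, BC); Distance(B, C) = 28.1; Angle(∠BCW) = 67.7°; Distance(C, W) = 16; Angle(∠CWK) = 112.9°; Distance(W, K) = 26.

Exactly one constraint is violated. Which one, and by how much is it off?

Distance(W, K) = 26 — off by 4.80.

L = (0.00, 0.00) ✓; LZ at -127.3° ✓; |LZ| = 11.70 ✓; ∠(LZ, ZD) = 90.00° ✓; |ZD| = 22.70 ✓; ∠ZDG = 114.9° ✓; |DG| = 19.40 ✓; ∠(DG, GB) = 90.00° ✓; |GB| = 29.70 ✓; ∠(GB, BC) = 90.00° ✓; |BC| = 28.10 ✓; ∠BCW = 67.70° ✓; |CW| = 16.00 ✓; ∠CWK = 112.9° ✓; |WK| = 21.20 ✗.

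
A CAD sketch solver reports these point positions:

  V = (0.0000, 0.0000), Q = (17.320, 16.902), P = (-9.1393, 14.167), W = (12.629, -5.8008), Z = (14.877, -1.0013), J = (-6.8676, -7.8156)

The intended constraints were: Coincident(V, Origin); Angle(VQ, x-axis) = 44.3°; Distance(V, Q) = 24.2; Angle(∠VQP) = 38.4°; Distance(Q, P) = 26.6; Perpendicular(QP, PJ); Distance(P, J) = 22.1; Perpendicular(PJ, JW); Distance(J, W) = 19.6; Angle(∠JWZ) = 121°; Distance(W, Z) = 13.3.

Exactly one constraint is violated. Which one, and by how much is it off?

Distance(W, Z) = 13.3 — off by 8.00.

V = (0.00, 0.00) ✓; VQ at 44.30° ✓; |VQ| = 24.20 ✓; ∠VQP = 38.40° ✓; |QP| = 26.60 ✓; ∠(QP, PJ) = 90.00° ✓; |PJ| = 22.10 ✓; ∠(PJ, JW) = 90.00° ✓; |JW| = 19.60 ✓; ∠JWZ = 121.0° ✓; |WZ| = 5.300 ✗.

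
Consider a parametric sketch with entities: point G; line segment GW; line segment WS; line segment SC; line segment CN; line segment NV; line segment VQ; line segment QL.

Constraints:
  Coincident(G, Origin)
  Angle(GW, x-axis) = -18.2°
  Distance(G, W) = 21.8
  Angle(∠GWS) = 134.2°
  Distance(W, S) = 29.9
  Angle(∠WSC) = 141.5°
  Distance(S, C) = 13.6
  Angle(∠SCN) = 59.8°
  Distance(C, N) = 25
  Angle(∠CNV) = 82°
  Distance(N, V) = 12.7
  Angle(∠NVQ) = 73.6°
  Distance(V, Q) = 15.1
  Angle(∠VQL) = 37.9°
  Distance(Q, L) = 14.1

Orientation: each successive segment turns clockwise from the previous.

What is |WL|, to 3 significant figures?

22.7

G is at the origin; GW runs at -18.2° with length 21.8, so W = (20.7, -6.81). ∠GWS = 134.2° gives WS at -64.0° from the x-axis; with |WS| = 29.9, S = (33.8, -33.7). ∠WSC = 141.5° gives SC at -103° from the x-axis; with |SC| = 13.6, C = (30.9, -47.0). ∠SCN = 59.8° gives CN at 137° from the x-axis; with |CN| = 25.0, N = (12.5, -30.0). ∠CNV = 82.0° gives NV at 39.3° from the x-axis; with |NV| = 12.7, V = (22.3, -22.0). ∠NVQ = 73.6° gives VQ at -67.1° from the x-axis; with |VQ| = 15.1, Q = (28.2, -35.9). ∠VQL = 37.9° gives QL at 151° from the x-axis; with |QL| = 14.1, L = (15.9, -29.0). Then |WL| = |L − W| = 22.7.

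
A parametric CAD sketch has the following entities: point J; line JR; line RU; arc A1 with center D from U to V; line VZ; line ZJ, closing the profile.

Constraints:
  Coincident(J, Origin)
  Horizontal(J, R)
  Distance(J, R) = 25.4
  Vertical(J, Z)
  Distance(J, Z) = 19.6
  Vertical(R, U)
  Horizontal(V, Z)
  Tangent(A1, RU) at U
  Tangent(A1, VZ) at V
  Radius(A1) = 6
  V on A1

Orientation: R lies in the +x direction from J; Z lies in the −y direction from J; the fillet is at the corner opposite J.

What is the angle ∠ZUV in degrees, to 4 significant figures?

31.71°

J is at the origin; JR is horizontal with |JR| = 25.4 and R on the +x side, so R = (25.40, 0.000). JZ is vertical with |JZ| = 19.6 and Z on the −y side, so Z = (0.000, -19.60). The virtual corner opposite J is at (25.40, -19.60). A1 meets RU tangentially, so DU is at right angles to RU and the tangent condition forces DV to be normal to VZ, with radius 6.0, so the center D sits 6.0 in from both sides at D = (19.40, -13.60). That places the tangent points at U = (25.40, -13.60) on RU and V = (19.40, -19.60) on VZ. Then cos ∠ZUV = UZ·UV / (|UZ||UV|), giving 31.71°.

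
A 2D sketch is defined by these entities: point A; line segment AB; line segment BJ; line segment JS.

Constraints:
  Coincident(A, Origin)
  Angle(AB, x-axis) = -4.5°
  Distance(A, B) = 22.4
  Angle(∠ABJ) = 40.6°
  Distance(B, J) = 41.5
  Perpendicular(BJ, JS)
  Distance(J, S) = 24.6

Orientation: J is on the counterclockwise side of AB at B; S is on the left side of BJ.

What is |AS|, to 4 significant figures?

26.46

A is at the origin; AB runs at -4.5° with length 22.4, so B = 22.4·(cos -4.5°, sin -4.5°) = (22.33, -1.757). ∠ABJ = 40.6°, so BJ runs at -4.5° + (180° − 40.6°) = 134.9° from the x-axis; with |BJ| = 41.5, J = B + 41.5·(cos 134.9°, sin 134.9°) = (-6.963, 27.64). The perpendicularity gives JS at right angles to BJ; with |JS| = 24.6 on the left of BJ, S = J + 24.6·(-0.7083, -0.7059) = (-24.39, 10.27). Then |AS| = |S − A| = 26.46.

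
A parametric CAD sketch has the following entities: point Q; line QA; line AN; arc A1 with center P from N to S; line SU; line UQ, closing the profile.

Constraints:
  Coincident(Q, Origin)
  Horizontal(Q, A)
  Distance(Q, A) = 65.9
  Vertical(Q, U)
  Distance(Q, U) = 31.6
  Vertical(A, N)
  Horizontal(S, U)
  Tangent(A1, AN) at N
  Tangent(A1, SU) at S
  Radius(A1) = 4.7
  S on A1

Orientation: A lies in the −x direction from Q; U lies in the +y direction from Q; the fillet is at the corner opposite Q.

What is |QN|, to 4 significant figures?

71.18

The virtual corner opposite Q is at (-65.90, 31.60). A1 meets AN tangentially, so PN is at right angles to AN and since A1 is tangent to SU there, PS ⟂ SU, with radius 4.7, so the center P sits 4.7 in from both sides at P = (-61.20, 26.90). That places the tangent points at N = (-65.90, 26.90) on AN and S = (-61.20, 31.60) on SU. Then |QN| = |N − Q| = 71.18.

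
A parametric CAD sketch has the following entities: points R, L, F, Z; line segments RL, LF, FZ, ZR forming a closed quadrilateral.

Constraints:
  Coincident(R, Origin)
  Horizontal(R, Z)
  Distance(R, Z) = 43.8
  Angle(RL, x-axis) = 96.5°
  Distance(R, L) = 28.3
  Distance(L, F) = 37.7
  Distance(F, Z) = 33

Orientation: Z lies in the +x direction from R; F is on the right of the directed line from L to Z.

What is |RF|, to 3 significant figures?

13.2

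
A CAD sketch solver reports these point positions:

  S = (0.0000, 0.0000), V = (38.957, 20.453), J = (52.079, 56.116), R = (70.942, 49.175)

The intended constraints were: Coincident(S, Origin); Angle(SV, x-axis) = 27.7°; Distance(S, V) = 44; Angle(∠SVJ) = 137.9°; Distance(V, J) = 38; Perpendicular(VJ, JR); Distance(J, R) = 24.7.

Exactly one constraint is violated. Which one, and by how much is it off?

Distance(J, R) = 24.7 — off by 4.60.

S = (0.00, 0.00) ✓; SV at 27.70° ✓; |SV| = 44.00 ✓; ∠SVJ = 137.9° ✓; |VJ| = 38.00 ✓; ∠(VJ, JR) = 90.00° ✓; |JR| = 20.10 ✗.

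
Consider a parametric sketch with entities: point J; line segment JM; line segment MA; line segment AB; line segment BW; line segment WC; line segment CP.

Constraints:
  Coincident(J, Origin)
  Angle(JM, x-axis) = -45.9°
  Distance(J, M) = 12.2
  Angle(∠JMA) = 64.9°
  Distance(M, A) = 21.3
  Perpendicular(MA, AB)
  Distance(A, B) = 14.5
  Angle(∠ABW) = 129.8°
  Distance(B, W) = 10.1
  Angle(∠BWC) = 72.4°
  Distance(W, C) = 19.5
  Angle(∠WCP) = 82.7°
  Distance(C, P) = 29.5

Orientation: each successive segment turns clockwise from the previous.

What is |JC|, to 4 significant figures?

8.198

J is at the origin; JM runs at -45.9° with length 12.2, so M = (8.490, -8.761). ∠JMA = 64.9° gives MA at -161.0° from the x-axis; with |MA| = 21.3, A = (-11.65, -15.70). MA is perpendicular to AB, so AB runs at 109.0°; with |AB| = 14.5, B = (-16.37, -1.986). ∠ABW = 129.8° gives BW at 58.80° from the x-axis; with |BW| = 10.1, W = (-11.14, 6.653). ∠BWC = 72.4° gives WC at -48.80° from the x-axis; with |WC| = 19.5, C = (1.706, -8.019). Then |JC| = |C − J| = 8.198.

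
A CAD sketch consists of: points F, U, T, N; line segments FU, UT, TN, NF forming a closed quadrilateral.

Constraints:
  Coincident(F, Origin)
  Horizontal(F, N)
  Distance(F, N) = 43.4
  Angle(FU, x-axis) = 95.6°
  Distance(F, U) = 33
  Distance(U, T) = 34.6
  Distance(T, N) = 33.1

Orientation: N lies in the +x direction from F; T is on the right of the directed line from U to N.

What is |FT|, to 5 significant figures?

10.363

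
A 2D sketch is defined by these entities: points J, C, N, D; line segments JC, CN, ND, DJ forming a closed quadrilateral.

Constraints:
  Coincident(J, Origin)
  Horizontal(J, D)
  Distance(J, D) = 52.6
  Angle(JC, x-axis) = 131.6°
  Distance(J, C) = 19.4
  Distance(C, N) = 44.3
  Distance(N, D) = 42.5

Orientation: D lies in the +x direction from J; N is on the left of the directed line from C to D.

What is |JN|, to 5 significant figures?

43.302

J is at the origin; J and D share the same y with |JD| = 52.6 and D in +x, so D = (52.6, 0). JC runs at 131.6° with |JC| = 19.4, so C = (-12.880, 14.507). N is determined by |CN| = 44.3 and |ND| = 42.5 together: it lies at the intersection of circle(C, 44.3) and circle(D, 42.5). With |CD| = 67.068, the foot of the radical line on CD is 34.699 from C and the perpendicular offset is √(44.3² − 34.699²) = 27.541. Taking the left-of-CD solution: N = (26.954, 33.890).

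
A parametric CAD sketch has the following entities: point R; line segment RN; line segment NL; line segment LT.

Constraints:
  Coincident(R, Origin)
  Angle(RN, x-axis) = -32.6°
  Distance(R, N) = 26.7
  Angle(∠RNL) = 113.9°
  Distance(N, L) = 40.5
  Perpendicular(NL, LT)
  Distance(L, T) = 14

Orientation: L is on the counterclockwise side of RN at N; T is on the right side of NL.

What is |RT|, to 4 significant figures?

64.10

R is at the origin; RN runs at -32.6° with length 26.7, so N = 26.7·(cos -32.6°, sin -32.6°) = (22.49, -14.39). ∠RNL = 113.9°, so NL runs at -32.6° + (180° − 113.9°) = 33.50° from the x-axis; with |NL| = 40.5, L = N + 40.5·(cos 33.50°, sin 33.50°) = (56.27, 7.968). NL is perpendicular to LT; with |LT| = 14.0 on the right of NL, T = L + 14.0·(0.5519, -0.8339) = (63.99, -3.706). Then |RT| = |T − R| = 64.10.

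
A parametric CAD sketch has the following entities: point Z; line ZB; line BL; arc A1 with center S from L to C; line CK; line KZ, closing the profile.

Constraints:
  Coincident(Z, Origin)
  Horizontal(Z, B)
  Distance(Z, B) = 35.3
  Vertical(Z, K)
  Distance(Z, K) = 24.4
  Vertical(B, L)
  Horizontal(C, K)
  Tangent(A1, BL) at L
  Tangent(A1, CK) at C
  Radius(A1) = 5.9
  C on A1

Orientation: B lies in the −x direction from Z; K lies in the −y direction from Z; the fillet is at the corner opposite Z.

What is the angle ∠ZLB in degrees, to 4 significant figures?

62.34°

The virtual corner opposite Z is at (-35.30, -24.40). Since A1 is tangent to BL there, SL ⟂ BL and since A1 is tangent to CK there, SC ⟂ CK, with radius 5.9, so the center S sits 5.9 in from both sides at S = (-29.40, -18.50). That places the tangent points at L = (-35.30, -18.50) on BL and C = (-29.40, -24.40) on CK. Then cos ∠ZLB = LZ·LB / (|LZ||LB|), giving 62.34°.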